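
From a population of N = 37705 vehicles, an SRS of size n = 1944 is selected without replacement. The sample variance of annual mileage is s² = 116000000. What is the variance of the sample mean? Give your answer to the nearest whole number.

56594

Under SRS without replacement, Var(ȳ) = (1 − f)·s²/n with f = n/N = 1944/37705 = 0.05155815.
Var(ȳ) = (1 − 0.05155815)·116000000/1944 = 0.94844185·59670.782 = 56594.267.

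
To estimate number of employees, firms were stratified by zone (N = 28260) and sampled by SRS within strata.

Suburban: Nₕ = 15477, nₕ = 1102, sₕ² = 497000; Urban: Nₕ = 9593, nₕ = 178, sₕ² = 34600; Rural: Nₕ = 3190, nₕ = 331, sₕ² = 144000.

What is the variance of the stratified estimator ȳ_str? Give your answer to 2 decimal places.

152.59

Var(ȳ_str) = Σₕ Wₕ²(1 − fₕ)sₕ²/nₕ with Wₕ = Nₕ/N, N = 28260.
Suburban: Wₕ = 0.54766454; term = 0.54766454²·(1 − 0.07120243)·497000/1102 = 125.63919.
Urban: Wₕ = 0.33945506; term = 0.33945506²·(1 − 0.01855520)·34600/178 = 21.982979.
Rural: Wₕ = 0.11288040; term = 0.11288040²·(1 − 0.10376176)·144000/331 = 4.9681537.
Sum = 152.59032.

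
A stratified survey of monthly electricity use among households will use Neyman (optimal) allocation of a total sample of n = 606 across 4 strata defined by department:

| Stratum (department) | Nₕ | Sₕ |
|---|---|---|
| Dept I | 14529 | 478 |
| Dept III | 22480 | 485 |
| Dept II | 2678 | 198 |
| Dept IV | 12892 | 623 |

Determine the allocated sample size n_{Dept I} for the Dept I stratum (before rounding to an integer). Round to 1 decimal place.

Neyman allocation: nₕ = n·NₕSₕ / Σⱼ NⱼSⱼ.
Σ NⱼSⱼ = 14529·478 + 22480·485 + 2678·198 + 12892·623 = 2.6409622 × 10^7.
n_{Dept I} = 606·14529·478 / (2.6409622 × 10^7) = 159.4.

159.4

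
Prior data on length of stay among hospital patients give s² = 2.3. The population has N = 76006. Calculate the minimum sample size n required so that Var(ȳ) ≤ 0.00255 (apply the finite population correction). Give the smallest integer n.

892

Without fpc, n₀ = s²/D = 2.3/0.00255 = 901.9608.
With fpc, (1 − n/N)·s²/n ≤ D requires n ≥ n₀/(1 + n₀/N) = 901.9608/(1 + 901.9608/76006) = 891.3828.
Rounding up, n = 892.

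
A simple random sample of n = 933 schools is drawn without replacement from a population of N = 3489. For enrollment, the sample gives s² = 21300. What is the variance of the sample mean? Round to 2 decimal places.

16.72

Under SRS without replacement, Var(ȳ) = (1 − f)·s²/n with f = n/N = 933/3489 = 0.26741187.
Var(ȳ) = (1 − 0.26741187)·21300/933 = 0.73258813·22.829582 = 16.724681.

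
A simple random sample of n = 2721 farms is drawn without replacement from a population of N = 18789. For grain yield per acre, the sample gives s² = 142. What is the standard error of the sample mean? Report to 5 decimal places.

0.21126

Under SRS without replacement, Var(ȳ) = (1 − f)·s²/n with f = n/N = 2721/18789 = 0.14481878.
Var(ȳ) = (1 − 0.14481878)·142/2721 = 0.85518122·0.052186696 = 0.044629083.
SE(ȳ) = √(0.044629083) = 0.21126.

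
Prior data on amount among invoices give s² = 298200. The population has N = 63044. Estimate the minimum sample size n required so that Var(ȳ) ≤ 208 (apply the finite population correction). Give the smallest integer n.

1402

Without fpc, n₀ = s²/D = 298200/208 = 1433.6538.
With fpc, (1 − n/N)·s²/n ≤ D requires n ≥ n₀/(1 + n₀/N) = 1433.6538/(1 + 1433.6538/63044) = 1401.7767.
Rounding up, n = 1402.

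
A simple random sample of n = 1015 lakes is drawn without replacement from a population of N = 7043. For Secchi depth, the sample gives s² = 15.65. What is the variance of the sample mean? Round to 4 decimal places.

0.0132

Under SRS without replacement, Var(ȳ) = (1 − f)·s²/n with f = n/N = 1015/7043 = 0.14411472.
Var(ȳ) = (1 − 0.14411472)·15.65/1015 = 0.85588528·0.015418719 = 0.013196655.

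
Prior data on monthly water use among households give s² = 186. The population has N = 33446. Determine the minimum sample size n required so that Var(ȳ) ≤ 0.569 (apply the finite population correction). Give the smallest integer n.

324

Without fpc, n₀ = s²/D = 186/0.569 = 326.8893.
With fpc, (1 − n/N)·s²/n ≤ D requires n ≥ n₀/(1 + n₀/N) = 326.8893/(1 + 326.8893/33446) = 323.7253.
Rounding up, n = 324.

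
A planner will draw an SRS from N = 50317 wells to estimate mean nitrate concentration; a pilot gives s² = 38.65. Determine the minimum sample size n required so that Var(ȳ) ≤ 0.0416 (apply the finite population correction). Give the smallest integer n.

Without fpc, n₀ = s²/D = 38.65/0.0416 = 929.0865.
With fpc, (1 − n/N)·s²/n ≤ D requires n ≥ n₀/(1 + n₀/N) = 929.0865/(1 + 929.0865/50317) = 912.2423.
Rounding up, n = 913.

913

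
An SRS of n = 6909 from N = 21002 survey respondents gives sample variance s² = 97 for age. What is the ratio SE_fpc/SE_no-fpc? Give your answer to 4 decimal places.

0.8192

f = n/N = 6909/21002 = 0.32896867.
SE_no-fpc = √(s²/n) = 0.11848906; SE_fpc = √((1−f)s²/n) = 0.097062097.
Ratio = √(1−f) = 0.81916502.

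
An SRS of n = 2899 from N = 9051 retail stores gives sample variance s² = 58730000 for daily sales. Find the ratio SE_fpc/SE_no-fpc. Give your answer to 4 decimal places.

0.8244

f = n/N = 2899/9051 = 0.32029610.
SE_no-fpc = √(s²/n) = 142.33309; SE_fpc = √((1−f)s²/n) = 117.34532.
Ratio = √(1−f) = 0.82444157.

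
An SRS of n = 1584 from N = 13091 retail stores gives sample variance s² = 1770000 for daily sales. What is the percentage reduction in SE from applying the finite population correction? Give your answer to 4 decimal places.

f = n/N = 1584/13091 = 0.12099916.
SE_no-fpc = √(s²/n) = 33.427896; SE_fpc = √((1−f)s²/n) = 31.340339.
Ratio = √(1−f) = 0.93755045. Reduction = 100·(1 − 0.93755045) = 6.2450%.

6.2450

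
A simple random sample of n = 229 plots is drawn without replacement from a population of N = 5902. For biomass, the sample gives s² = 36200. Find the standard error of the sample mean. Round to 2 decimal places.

12.33

Under SRS without replacement, Var(ȳ) = (1 − f)·s²/n with f = n/N = 229/5902 = 0.03880041.
Var(ȳ) = (1 − 0.03880041)·36200/229 = 0.96119959·158.0786 = 151.94509.
SE(ȳ) = √(151.94509) = 12.33.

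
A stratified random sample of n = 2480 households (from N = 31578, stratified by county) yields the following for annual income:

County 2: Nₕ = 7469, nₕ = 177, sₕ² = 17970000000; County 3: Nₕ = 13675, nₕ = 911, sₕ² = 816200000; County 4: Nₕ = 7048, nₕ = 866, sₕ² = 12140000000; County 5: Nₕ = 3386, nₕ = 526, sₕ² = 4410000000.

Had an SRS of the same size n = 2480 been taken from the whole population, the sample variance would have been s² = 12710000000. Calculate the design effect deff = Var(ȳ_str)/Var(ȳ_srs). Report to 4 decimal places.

1.3544

Var(ȳ_str) = Σ Wₕ²(1−fₕ)sₕ²/nₕ with Wₕ = Nₕ/31578:
  County 2: (7469/31578)²·(1−177/7469)·17970000000/177 = 5.5451678 × 10^6
  County 3: (13675/31578)²·(1−911/13675)·816200000/911 = 156827.82
  County 4: (7048/31578)²·(1−866/7048)·12140000000/866 = 612528.71
  County 5: (3386/31578)²·(1−526/3386)·4410000000/526 = 81421.03
  → Var(ȳ_str) = 6.3959454 × 10^6.
Var(ȳ_srs) = (1 − 2480/31578)·12710000000/2480 = 4.7225046 × 10^6.
deff = (6.3959454 × 10^6) / (4.7225046 × 10^6) = 1.3544.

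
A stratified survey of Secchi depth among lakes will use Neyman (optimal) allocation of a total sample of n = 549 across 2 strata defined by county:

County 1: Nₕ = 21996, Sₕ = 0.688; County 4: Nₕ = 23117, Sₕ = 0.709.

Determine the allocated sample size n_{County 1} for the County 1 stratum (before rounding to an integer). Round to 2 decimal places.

263.56

Neyman allocation: nₕ = n·NₕSₕ / Σⱼ NⱼSⱼ.
Σ NⱼSⱼ = 21996·0.688 + 23117·0.709 = 31523.201.
n_{County 1} = 549·21996·0.688 / 31523.201 = 263.56.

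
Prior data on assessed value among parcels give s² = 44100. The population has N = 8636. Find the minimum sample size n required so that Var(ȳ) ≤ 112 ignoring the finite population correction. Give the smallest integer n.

Without fpc, n₀ = s²/D = 44100/112 = 393.7500.
Rounding up, n = 394.

394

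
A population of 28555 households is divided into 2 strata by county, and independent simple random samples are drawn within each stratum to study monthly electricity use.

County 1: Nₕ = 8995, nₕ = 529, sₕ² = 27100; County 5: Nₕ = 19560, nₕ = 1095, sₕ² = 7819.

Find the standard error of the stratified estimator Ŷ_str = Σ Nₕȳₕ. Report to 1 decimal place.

80499.5

Var(Ŷ_str) = Σₕ Nₕ²(1 − fₕ)sₕ²/nₕ.
County 1: 8995²·(1 − 529/8995)·27100/529 = 3.9011536 × 10^9.
County 5: 19560²·(1 − 1095/19560)·7819/1095 = 2.5790232 × 10^9.
Sum = 6.4801768 × 10^9.
SE = √(6.4801768 × 10^9) = 80499.5.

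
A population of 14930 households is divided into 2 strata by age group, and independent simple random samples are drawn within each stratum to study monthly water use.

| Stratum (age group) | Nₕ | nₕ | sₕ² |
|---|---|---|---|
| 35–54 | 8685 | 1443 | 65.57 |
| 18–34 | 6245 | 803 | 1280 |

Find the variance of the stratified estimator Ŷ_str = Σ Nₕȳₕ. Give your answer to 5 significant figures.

Var(Ŷ_str) = Σₕ Nₕ²(1 − fₕ)sₕ²/nₕ.
35–54: 8685²·(1 − 1443/8685)·65.57/1443 = 2.8580327 × 10^6.
18–34: 6245²·(1 − 803/6245)·1280/803 = 5.4173314 × 10^7.
Sum = 5.7031347 × 10^7.

5.7031 × 10^7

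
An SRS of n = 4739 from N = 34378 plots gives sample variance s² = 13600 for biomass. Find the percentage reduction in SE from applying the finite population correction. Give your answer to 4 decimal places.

f = n/N = 4739/34378 = 0.13784979.
SE_no-fpc = √(s²/n) = 1.6940495; SE_fpc = √((1−f)s²/n) = 1.5729596.
Ratio = √(1−f) = 0.92852044. Reduction = 100·(1 − 0.92852044) = 7.1480%.

7.1480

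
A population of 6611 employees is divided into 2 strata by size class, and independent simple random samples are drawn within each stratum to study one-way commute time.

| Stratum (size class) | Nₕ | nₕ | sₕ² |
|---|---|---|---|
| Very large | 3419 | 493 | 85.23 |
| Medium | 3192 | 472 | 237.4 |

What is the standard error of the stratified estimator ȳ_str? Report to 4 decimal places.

0.3735

Var(ȳ_str) = Σₕ Wₕ²(1 − fₕ)sₕ²/nₕ with Wₕ = Nₕ/N, N = 6611.
Very large: Wₕ = 0.51716836; term = 0.51716836²·(1 − 0.14419421)·85.23/493 = 0.039571697.
Medium: Wₕ = 0.48283164; term = 0.48283164²·(1 − 0.14786967)·237.4/472 = 0.099916264.
Sum = 0.13948796.
SE = √(0.13948796) = 0.3735.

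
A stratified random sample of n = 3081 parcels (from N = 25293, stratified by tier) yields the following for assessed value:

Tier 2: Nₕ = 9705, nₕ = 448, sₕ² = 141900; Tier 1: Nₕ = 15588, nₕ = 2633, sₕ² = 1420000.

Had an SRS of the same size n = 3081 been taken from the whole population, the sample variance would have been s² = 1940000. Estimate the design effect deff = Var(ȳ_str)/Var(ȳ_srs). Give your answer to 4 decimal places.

Var(ȳ_str) = Σ Wₕ²(1−fₕ)sₕ²/nₕ with Wₕ = Nₕ/25293:
  Tier 2: (9705/25293)²·(1−448/9705)·141900/448 = 44.480483
  Tier 1: (15588/25293)²·(1−2633/15588)·1420000/2633 = 170.24118
  → Var(ȳ_str) = 214.72166.
Var(ȳ_srs) = (1 − 3081/25293)·1940000/3081 = 552.96463.
deff = 214.72166 / 552.96463 = 0.3883.

0.3883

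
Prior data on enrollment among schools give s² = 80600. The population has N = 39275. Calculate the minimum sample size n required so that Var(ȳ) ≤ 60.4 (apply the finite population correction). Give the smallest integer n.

Without fpc, n₀ = s²/D = 80600/60.4 = 1334.4371.
With fpc, (1 − n/N)·s²/n ≤ D requires n ≥ n₀/(1 + n₀/N) = 1334.4371/(1 + 1334.4371/39275) = 1290.5871.
Rounding up, n = 1291.

1291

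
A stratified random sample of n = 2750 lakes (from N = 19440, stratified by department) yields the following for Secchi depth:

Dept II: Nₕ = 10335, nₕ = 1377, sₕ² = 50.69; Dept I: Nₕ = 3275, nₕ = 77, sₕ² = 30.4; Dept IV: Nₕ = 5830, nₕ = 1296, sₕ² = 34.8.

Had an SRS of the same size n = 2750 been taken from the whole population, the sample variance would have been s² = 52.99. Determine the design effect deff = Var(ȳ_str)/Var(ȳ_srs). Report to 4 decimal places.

Var(ȳ_str) = Σ Wₕ²(1−fₕ)sₕ²/nₕ with Wₕ = Nₕ/19440:
  Dept II: (10335/19440)²·(1−1377/10335)·50.69/1377 = 0.0090181482
  Dept I: (3275/19440)²·(1−77/3275)·30.4/77 = 0.010941582
  Dept IV: (5830/19440)²·(1−1296/5830)·34.8/1296 = 0.0018781566
  → Var(ȳ_str) = 0.021837887.
Var(ȳ_srs) = (1 − 2750/19440)·52.99/2750 = 0.016543268.
deff = 0.021837887 / 0.016543268 = 1.3200.

1.3200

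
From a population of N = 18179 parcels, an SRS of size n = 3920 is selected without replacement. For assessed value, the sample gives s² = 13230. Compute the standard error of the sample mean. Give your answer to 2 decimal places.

1.63

Under SRS without replacement, Var(ȳ) = (1 − f)·s²/n with f = n/N = 3920/18179 = 0.21563342.
Var(ȳ) = (1 − 0.21563342)·13230/3920 = 0.78436658·3.375 = 2.6472372.
SE(ȳ) = √(2.6472372) = 1.63.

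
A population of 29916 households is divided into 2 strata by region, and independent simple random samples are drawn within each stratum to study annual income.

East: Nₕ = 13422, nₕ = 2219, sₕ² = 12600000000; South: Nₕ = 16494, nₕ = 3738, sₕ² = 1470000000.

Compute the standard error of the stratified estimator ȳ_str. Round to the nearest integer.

1023

Var(ȳ_str) = Σₕ Wₕ²(1 − fₕ)sₕ²/nₕ with Wₕ = Nₕ/N, N = 29916.
East: Wₕ = 0.44865624; term = 0.44865624²·(1 − 0.16532558)·12600000000/2219 = 954020.63.
South: Wₕ = 0.55134376; term = 0.55134376²·(1 − 0.22662786)·1470000000/3738 = 92450.974.
Sum = 1.0464716 × 10^6.
SE = √(1.0464716 × 10^6) = 1023.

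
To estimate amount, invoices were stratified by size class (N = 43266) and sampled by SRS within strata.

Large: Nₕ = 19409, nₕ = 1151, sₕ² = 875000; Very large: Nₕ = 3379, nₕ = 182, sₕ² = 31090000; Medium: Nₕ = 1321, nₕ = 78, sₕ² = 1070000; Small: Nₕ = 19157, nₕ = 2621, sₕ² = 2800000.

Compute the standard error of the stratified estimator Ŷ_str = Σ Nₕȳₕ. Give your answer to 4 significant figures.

Var(Ŷ_str) = Σₕ Nₕ²(1 − fₕ)sₕ²/nₕ.
Large: 19409²·(1 − 1151/19409)·875000/1151 = 2.6939473 × 10^11.
Very large: 3379²·(1 − 182/3379)·31090000/182 = 1.845356 × 10^12.
Medium: 1321²·(1 − 78/1321)·1070000/78 = 2.2524913 × 10^10.
Small: 19157²·(1 − 2621/19157)·2800000/2621 = 3.3841451 × 10^11.
Sum = 2.4756902 × 10^12.
SE = √(2.4756902 × 10^12) = 1.573 × 10^6.

1.573 × 10^6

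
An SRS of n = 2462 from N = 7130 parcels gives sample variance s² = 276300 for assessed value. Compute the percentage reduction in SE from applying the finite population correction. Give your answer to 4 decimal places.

19.0866

f = n/N = 2462/7130 = 0.34530154.
SE_no-fpc = √(s²/n) = 10.593669; SE_fpc = √((1−f)s²/n) = 8.5717023.
Ratio = √(1−f) = 0.80913439. Reduction = 100·(1 − 0.80913439) = 19.0866%.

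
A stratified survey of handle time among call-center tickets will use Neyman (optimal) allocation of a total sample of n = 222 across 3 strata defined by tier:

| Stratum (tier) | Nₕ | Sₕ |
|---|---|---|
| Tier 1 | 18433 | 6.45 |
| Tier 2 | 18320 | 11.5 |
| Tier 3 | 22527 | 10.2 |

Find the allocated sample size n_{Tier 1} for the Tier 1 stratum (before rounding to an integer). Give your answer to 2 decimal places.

47.19

Neyman allocation: nₕ = n·NₕSₕ / Σⱼ NⱼSⱼ.
Σ NⱼSⱼ = 18433·6.45 + 18320·11.5 + 22527·10.2 = 559348.25.
n_{Tier 1} = 222·18433·6.45 / 559348.25 = 47.19.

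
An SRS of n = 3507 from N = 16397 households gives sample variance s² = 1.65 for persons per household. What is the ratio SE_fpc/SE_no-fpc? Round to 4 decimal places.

0.8866

f = n/N = 3507/16397 = 0.21388059.
SE_no-fpc = √(s²/n) = 0.021690726; SE_fpc = √((1−f)s²/n) = 0.01923173.
Ratio = √(1−f) = 0.88663375.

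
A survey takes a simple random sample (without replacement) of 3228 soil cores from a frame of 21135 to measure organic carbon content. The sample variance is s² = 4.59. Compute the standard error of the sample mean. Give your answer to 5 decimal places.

Under SRS without replacement, Var(ȳ) = (1 − f)·s²/n with f = n/N = 3228/21135 = 0.15273243.
Var(ȳ) = (1 − 0.15273243)·4.59/3228 = 0.84726757·0.0014219331 = 0.0012047578.
SE(ȳ) = √(0.0012047578) = 0.03471.

0.03471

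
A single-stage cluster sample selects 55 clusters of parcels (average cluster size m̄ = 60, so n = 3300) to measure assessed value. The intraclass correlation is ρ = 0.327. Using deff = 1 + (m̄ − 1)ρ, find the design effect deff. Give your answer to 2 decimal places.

20.29

deff = 1 + (60 − 1)·0.327 = 1 + 19.293 = 20.293.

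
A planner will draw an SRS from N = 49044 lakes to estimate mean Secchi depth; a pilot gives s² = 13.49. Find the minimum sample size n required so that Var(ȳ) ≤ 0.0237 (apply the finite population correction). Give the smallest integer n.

Without fpc, n₀ = s²/D = 13.49/0.0237 = 569.1983.
With fpc, (1 − n/N)·s²/n ≤ D requires n ≥ n₀/(1 + n₀/N) = 569.1983/(1 + 569.1983/49044) = 562.6680.
Rounding up, n = 563.

563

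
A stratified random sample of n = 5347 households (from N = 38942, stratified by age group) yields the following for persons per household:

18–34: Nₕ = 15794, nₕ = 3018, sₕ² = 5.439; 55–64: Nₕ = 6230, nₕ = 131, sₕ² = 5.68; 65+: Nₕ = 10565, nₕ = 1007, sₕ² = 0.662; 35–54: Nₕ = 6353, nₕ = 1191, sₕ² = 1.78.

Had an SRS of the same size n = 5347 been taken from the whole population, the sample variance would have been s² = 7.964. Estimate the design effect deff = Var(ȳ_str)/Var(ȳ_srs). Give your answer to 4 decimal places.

1.0913

Var(ȳ_str) = Σ Wₕ²(1−fₕ)sₕ²/nₕ with Wₕ = Nₕ/38942:
  18–34: (15794/38942)²·(1−3018/15794)·5.439/3018 = 2.3980065 × 10^-4
  55–64: (6230/38942)²·(1−131/6230)·5.68/131 = 0.0010863936
  65+: (10565/38942)²·(1−1007/10565)·0.662/1007 = 4.3775241 × 10^-5
  35–54: (6353/38942)²·(1−1191/6353)·1.78/1191 = 3.2319795 × 10^-5
  → Var(ȳ_str) = 0.0014022893.
Var(ȳ_srs) = (1 − 5347/38942)·7.964/5347 = 0.0012849241.
deff = 0.0014022893 / 0.0012849241 = 1.0913.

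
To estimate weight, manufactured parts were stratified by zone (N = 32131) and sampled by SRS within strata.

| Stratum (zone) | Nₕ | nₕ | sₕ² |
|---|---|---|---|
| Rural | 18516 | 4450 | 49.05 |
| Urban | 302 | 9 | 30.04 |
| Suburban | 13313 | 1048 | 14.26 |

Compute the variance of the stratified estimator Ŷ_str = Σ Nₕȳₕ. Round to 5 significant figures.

5.3879 × 10^6

Var(Ŷ_str) = Σₕ Nₕ²(1 − fₕ)sₕ²/nₕ.
Rural: 18516²·(1 − 4450/18516)·49.05/4450 = 2.8707593 × 10^6.
Urban: 302²·(1 − 9/302)·30.04/9 = 295346.6.
Suburban: 13313²·(1 − 1048/13313)·14.26/1048 = 2.2217835 × 10^6.
Sum = 5.3878894 × 10^6.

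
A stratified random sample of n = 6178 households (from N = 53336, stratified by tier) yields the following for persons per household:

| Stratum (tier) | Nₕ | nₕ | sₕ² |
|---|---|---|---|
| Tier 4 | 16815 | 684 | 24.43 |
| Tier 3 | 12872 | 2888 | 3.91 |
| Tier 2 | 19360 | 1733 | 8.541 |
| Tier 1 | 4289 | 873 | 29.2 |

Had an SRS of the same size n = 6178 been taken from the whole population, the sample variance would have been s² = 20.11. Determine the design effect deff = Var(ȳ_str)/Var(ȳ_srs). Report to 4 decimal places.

Var(ȳ_str) = Σ Wₕ²(1−fₕ)sₕ²/nₕ with Wₕ = Nₕ/53336:
  Tier 4: (16815/53336)²·(1−684/16815)·24.43/684 = 0.0034055295
  Tier 3: (12872/53336)²·(1−2888/12872)·3.91/2888 = 6.1163072 × 10^-5
  Tier 2: (19360/53336)²·(1−1733/19360)·8.541/1733 = 5.9122533 × 10^-4
  Tier 1: (4289/53336)²·(1−873/4289)·29.2/873 = 1.7226682 × 10^-4
  → Var(ȳ_str) = 0.0042301847.
Var(ȳ_srs) = (1 − 6178/53336)·20.11/6178 = 0.0028780551.
deff = 0.0042301847 / 0.0028780551 = 1.4698.

1.4698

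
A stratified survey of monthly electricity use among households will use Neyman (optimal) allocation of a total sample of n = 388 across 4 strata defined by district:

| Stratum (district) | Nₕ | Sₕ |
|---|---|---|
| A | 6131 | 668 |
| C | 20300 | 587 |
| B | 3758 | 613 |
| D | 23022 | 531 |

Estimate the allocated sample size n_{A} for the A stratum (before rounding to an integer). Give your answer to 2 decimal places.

52.03

Neyman allocation: nₕ = n·NₕSₕ / Σⱼ NⱼSⱼ.
Σ NⱼSⱼ = 6131·668 + 20300·587 + 3758·613 + 23022·531 = 3.0539944 × 10^7.
n_{A} = 388·6131·668 / (3.0539944 × 10^7) = 52.03.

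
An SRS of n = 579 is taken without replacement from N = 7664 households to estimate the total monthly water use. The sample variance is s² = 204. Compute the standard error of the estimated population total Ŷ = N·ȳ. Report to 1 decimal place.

4373.9

Var(Ŷ) = N²·Var(ȳ) = N²·(1 − n/N)·s²/n.
f = 579/7664 = 0.07554802; Var(ȳ) = 0.92445198·204/579 = 0.32571365.
Var(Ŷ) = 7664² · 0.32571365 = 1.9131409 × 10^7.
SE(Ŷ) = √(1.9131409 × 10^7) = 4373.9.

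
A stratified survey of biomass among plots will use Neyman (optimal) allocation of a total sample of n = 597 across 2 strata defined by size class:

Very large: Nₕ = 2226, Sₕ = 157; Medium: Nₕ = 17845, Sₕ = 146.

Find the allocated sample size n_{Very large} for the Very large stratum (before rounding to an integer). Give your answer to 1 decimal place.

70.6

Neyman allocation: nₕ = n·NₕSₕ / Σⱼ NⱼSⱼ.
Σ NⱼSⱼ = 2226·157 + 17845·146 = 2.954852 × 10^6.
n_{Very large} = 597·2226·157 / (2.954852 × 10^6) = 70.6.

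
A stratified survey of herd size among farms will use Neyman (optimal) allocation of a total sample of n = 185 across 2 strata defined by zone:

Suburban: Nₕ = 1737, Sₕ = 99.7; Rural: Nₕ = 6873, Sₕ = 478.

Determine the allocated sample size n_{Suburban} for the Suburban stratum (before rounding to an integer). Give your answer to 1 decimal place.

9.3

Neyman allocation: nₕ = n·NₕSₕ / Σⱼ NⱼSⱼ.
Σ NⱼSⱼ = 1737·99.7 + 6873·478 = 3.4584729 × 10^6.
n_{Suburban} = 185·1737·99.7 / (3.4584729 × 10^6) = 9.3.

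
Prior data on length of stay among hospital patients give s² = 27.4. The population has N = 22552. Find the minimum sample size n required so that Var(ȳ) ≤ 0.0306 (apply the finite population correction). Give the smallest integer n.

Without fpc, n₀ = s²/D = 27.4/0.0306 = 895.4248.
With fpc, (1 − n/N)·s²/n ≤ D requires n ≥ n₀/(1 + n₀/N) = 895.4248/(1 + 895.4248/22552) = 861.2298.
Rounding up, n = 862.

862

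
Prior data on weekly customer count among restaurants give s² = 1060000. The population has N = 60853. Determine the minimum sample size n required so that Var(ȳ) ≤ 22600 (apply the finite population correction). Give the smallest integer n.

47

Without fpc, n₀ = s²/D = 1060000/22600 = 46.9027.
With fpc, (1 − n/N)·s²/n ≤ D requires n ≥ n₀/(1 + n₀/N) = 46.9027/(1 + 46.9027/60853) = 46.8666.
Rounding up, n = 47.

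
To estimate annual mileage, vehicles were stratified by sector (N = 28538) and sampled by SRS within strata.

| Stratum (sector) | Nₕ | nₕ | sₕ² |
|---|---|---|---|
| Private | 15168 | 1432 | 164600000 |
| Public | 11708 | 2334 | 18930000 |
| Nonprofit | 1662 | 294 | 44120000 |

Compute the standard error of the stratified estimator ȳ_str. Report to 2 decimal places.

175.83

Var(ȳ_str) = Σₕ Wₕ²(1 − fₕ)sₕ²/nₕ with Wₕ = Nₕ/N, N = 28538.
Private: Wₕ = 0.53150186; term = 0.53150186²·(1 − 0.09440928)·164600000/1432 = 29405.485.
Public: Wₕ = 0.41026000; term = 0.41026000²·(1 − 0.19935087)·18930000/2334 = 1092.9753.
Nonprofit: Wₕ = 0.05823814; term = 0.05823814²·(1 − 0.17689531)·44120000/294 = 418.94617.
Sum = 30917.406.
SE = √(30917.406) = 175.83.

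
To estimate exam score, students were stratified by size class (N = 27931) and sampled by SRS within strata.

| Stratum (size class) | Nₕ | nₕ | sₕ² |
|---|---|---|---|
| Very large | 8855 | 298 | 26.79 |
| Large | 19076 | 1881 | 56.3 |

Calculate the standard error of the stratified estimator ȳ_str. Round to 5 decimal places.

Var(ȳ_str) = Σₕ Wₕ²(1 − fₕ)sₕ²/nₕ with Wₕ = Nₕ/N, N = 27931.
Very large: Wₕ = 0.31703126; term = 0.31703126²·(1 − 0.03365330)·26.79/298 = 0.0087315949.
Large: Wₕ = 0.68296874; term = 0.68296874²·(1 − 0.09860558)·56.3/1881 = 0.012584505.
Sum = 0.0213161.
SE = √(0.0213161) = 0.14600.

0.14600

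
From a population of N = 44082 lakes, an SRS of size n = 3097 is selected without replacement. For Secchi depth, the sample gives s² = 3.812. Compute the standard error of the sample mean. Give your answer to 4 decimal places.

Under SRS without replacement, Var(ȳ) = (1 − f)·s²/n with f = n/N = 3097/44082 = 0.07025543.
Var(ȳ) = (1 − 0.07025543)·3.812/3097 = 0.92974457·0.0012308686 = 0.0011443934.
SE(ȳ) = √(0.0011443934) = 0.0338.

0.0338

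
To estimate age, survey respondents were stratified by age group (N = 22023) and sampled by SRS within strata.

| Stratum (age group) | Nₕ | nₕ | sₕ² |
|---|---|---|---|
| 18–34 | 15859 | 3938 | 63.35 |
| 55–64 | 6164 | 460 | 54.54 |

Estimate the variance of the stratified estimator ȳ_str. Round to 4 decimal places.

0.0149

Var(ȳ_str) = Σₕ Wₕ²(1 − fₕ)sₕ²/nₕ with Wₕ = Nₕ/N, N = 22023.
18–34: Wₕ = 0.72011079; term = 0.72011079²·(1 − 0.24831326)·63.35/3938 = 0.0062705616.
55–64: Wₕ = 0.27988921; term = 0.27988921²·(1 − 0.07462687)·54.54/460 = 0.0085950121.
Sum = 0.014865574.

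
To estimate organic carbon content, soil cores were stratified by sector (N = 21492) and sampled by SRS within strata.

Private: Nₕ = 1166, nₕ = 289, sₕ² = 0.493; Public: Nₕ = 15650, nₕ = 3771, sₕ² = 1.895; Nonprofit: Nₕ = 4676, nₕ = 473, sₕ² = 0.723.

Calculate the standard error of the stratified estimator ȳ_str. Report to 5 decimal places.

0.01646

Var(ȳ_str) = Σₕ Wₕ²(1 − fₕ)sₕ²/nₕ with Wₕ = Nₕ/N, N = 21492.
Private: Wₕ = 0.05425275; term = 0.05425275²·(1 − 0.24785592)·0.493/289 = 3.7765354 × 10^-6.
Public: Wₕ = 0.72817793; term = 0.72817793²·(1 − 0.24095847)·1.895/3771 = 2.0225219 × 10^-4.
Nonprofit: Wₕ = 0.21756933; term = 0.21756933²·(1 − 0.10115483)·0.723/473 = 6.5036534 × 10^-5.
Sum = 2.7106526 × 10^-4.
SE = √(2.7106526 × 10^-4) = 0.01646.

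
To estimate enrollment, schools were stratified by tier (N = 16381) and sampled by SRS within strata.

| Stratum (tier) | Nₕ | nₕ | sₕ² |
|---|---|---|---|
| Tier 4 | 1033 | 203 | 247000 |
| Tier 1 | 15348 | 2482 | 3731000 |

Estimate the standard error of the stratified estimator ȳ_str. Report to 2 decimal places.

Var(ȳ_str) = Σₕ Wₕ²(1 − fₕ)sₕ²/nₕ with Wₕ = Nₕ/N, N = 16381.
Tier 4: Wₕ = 0.06306086; term = 0.06306086²·(1 − 0.19651500)·247000/203 = 3.8877516.
Tier 1: Wₕ = 0.93693914; term = 0.93693914²·(1 − 0.16171488)·3731000/2482 = 1106.211.
Sum = 1110.0988.
SE = √(1110.0988) = 33.32.

33.32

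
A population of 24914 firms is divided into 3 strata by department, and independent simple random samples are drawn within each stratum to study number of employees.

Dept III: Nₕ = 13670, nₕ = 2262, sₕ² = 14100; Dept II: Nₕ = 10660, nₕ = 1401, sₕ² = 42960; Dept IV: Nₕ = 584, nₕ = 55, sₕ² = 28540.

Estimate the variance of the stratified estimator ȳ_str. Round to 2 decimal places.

Var(ȳ_str) = Σₕ Wₕ²(1 − fₕ)sₕ²/nₕ with Wₕ = Nₕ/N, N = 24914.
Dept III: Wₕ = 0.54868748; term = 0.54868748²·(1 − 0.16547184)·14100/2262 = 1.5660933.
Dept II: Wₕ = 0.42787188; term = 0.42787188²·(1 − 0.13142589)·42960/1401 = 4.8759642.
Dept IV: Wₕ = 0.02344064; term = 0.02344064²·(1 − 0.09417808)·28540/55 = 0.25826936.
Sum = 6.7003269.

6.70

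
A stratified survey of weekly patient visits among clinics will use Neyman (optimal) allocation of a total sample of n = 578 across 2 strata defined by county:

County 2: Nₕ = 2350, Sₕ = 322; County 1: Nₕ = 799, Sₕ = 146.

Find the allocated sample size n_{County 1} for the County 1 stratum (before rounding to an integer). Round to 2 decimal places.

77.20

Neyman allocation: nₕ = n·NₕSₕ / Σⱼ NⱼSⱼ.
Σ NⱼSⱼ = 2350·322 + 799·146 = 873354.
n_{County 1} = 578·799·146 / 873354 = 77.20.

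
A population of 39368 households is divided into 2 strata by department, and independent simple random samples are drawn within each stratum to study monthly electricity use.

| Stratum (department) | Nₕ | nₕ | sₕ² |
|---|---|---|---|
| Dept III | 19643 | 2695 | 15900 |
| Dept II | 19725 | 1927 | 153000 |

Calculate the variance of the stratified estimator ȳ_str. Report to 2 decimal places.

Var(ȳ_str) = Σₕ Wₕ²(1 − fₕ)sₕ²/nₕ with Wₕ = Nₕ/N, N = 39368.
Dept III: Wₕ = 0.49895855; term = 0.49895855²·(1 − 0.13719900)·15900/2695 = 1.2672956.
Dept II: Wₕ = 0.50104145; term = 0.50104145²·(1 − 0.09769328)·153000/1927 = 17.985032.
Sum = 19.252328.

19.25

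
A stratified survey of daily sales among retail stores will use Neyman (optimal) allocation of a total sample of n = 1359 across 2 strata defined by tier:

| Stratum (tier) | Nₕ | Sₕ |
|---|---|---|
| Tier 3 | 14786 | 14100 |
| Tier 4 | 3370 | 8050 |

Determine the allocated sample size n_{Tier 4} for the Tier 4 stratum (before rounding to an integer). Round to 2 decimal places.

156.48

Neyman allocation: nₕ = n·NₕSₕ / Σⱼ NⱼSⱼ.
Σ NⱼSⱼ = 14786·14100 + 3370·8050 = 2.356111 × 10^8.
n_{Tier 4} = 1359·3370·8050 / (2.356111 × 10^8) = 156.48.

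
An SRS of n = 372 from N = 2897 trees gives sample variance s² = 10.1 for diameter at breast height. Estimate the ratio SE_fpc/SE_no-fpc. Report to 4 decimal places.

0.9336

f = n/N = 372/2897 = 0.12840870.
SE_no-fpc = √(s²/n) = 0.1647742; SE_fpc = √((1−f)s²/n) = 0.15383164.
Ratio = √(1−f) = 0.93359054.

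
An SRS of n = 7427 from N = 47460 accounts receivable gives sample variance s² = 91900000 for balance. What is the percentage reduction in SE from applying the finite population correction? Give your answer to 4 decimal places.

f = n/N = 7427/47460 = 0.15648968.
SE_no-fpc = √(s²/n) = 111.23745; SE_fpc = √((1−f)s²/n) = 102.16361.
Ratio = √(1−f) = 0.91842818. Reduction = 100·(1 − 0.91842818) = 8.1572%.

8.1572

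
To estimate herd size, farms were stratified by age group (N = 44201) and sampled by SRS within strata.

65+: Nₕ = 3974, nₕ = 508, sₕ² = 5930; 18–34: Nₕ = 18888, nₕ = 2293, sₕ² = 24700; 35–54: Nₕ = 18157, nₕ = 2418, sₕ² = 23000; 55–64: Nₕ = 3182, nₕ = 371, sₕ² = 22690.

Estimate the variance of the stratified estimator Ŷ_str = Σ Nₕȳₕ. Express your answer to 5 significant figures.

6.8025 × 10^9

Var(Ŷ_str) = Σₕ Nₕ²(1 − fₕ)sₕ²/nₕ.
65+: 3974²·(1 − 508/3974)·5930/508 = 1.6078569 × 10^8.
18–34: 18888²·(1 − 2293/18888)·24700/2293 = 3.3764174 × 10^9.
35–54: 18157²·(1 − 2418/18157)·23000/2418 = 2.7182711 × 10^9.
55–64: 3182²·(1 − 371/3182)·22690/371 = 5.4704318 × 10^8.
Sum = 6.8025174 × 10^9.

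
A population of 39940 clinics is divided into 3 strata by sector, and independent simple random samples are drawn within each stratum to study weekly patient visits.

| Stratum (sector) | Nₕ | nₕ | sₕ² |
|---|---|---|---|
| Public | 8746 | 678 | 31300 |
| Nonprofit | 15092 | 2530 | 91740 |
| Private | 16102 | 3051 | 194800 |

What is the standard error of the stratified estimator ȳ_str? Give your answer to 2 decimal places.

3.84

Var(ȳ_str) = Σₕ Wₕ²(1 − fₕ)sₕ²/nₕ with Wₕ = Nₕ/N, N = 39940.
Public: Wₕ = 0.21897847; term = 0.21897847²·(1 − 0.07752115)·31300/678 = 2.0420853.
Nonprofit: Wₕ = 0.37786680; term = 0.37786680²·(1 − 0.16763848)·91740/2530 = 4.3095079.
Private: Wₕ = 0.40315473; term = 0.40315473²·(1 − 0.18947957)·194800/3051 = 8.4111279.
Sum = 14.762721.
SE = √(14.762721) = 3.84.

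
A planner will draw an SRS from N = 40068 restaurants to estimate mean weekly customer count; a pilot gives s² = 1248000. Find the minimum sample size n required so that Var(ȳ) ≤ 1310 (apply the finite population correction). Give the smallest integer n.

Without fpc, n₀ = s²/D = 1248000/1310 = 952.6718.
With fpc, (1 − n/N)·s²/n ≤ D requires n ≥ n₀/(1 + n₀/N) = 952.6718/(1 + 952.6718/40068) = 930.5468.
Rounding up, n = 931.

931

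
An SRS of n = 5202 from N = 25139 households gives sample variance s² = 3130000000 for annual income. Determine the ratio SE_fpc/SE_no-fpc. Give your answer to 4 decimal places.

f = n/N = 5202/25139 = 0.20692947.
SE_no-fpc = √(s²/n) = 775.68786; SE_fpc = √((1−f)s²/n) = 690.785.
Ratio = √(1−f) = 0.89054507.

0.8905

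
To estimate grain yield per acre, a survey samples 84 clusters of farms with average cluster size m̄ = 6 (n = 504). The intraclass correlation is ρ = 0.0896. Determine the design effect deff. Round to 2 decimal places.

deff = 1 + (6 − 1)·0.0896 = 1 + 0.448 = 1.448.

1.45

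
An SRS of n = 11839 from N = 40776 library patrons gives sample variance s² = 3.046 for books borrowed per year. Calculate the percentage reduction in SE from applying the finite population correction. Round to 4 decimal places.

f = n/N = 11839/40776 = 0.29034236.
SE_no-fpc = √(s²/n) = 0.016040114; SE_fpc = √((1−f)s²/n) = 0.013512381.
Ratio = √(1−f) = 0.84241180. Reduction = 100·(1 − 0.84241180) = 15.7588%.

15.7588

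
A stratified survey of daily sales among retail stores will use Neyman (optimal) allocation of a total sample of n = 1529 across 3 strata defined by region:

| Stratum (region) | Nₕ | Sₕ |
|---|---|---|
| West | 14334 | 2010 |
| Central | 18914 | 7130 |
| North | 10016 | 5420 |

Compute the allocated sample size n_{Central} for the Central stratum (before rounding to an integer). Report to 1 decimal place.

946.0

Neyman allocation: nₕ = n·NₕSₕ / Σⱼ NⱼSⱼ.
Σ NⱼSⱼ = 14334·2010 + 18914·7130 + 10016·5420 = 2.1795488 × 10^8.
n_{Central} = 1529·18914·7130 / (2.1795488 × 10^8) = 946.0.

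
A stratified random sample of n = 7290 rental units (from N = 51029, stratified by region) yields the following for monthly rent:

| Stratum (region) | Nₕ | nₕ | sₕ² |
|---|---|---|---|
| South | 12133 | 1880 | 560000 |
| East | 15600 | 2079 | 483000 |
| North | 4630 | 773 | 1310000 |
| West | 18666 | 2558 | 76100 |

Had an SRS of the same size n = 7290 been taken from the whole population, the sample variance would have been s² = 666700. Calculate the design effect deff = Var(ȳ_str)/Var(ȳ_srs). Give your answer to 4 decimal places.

Var(ȳ_str) = Σ Wₕ²(1−fₕ)sₕ²/nₕ with Wₕ = Nₕ/51029:
  South: (12133/51029)²·(1−1880/12133)·560000/1880 = 14.230338
  East: (15600/51029)²·(1−2079/15600)·483000/2079 = 18.8188
  North: (4630/51029)²·(1−773/4630)·1310000/773 = 11.622199
  West: (18666/51029)²·(1−2558/18666)·76100/2558 = 3.4351277
  → Var(ȳ_str) = 48.106465.
Var(ȳ_srs) = (1 − 7290/51029)·666700/7290 = 78.388927.
deff = 48.106465 / 78.388927 = 0.6137.

0.6137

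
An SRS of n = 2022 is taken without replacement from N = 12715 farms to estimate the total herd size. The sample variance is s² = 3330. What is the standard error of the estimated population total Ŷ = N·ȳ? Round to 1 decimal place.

14963.7

Var(Ŷ) = N²·Var(ȳ) = N²·(1 − n/N)·s²/n.
f = 2022/12715 = 0.15902477; Var(ȳ) = 0.84097523·3330/2022 = 1.3849889.
Var(Ŷ) = 12715² · 1.3849889 = 2.2391285 × 10^8.
SE(Ŷ) = √(2.2391285 × 10^8) = 14963.7.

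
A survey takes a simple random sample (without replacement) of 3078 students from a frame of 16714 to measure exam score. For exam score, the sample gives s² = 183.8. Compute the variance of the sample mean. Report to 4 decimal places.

0.0487

Under SRS without replacement, Var(ȳ) = (1 − f)·s²/n with f = n/N = 3078/16714 = 0.18415699.
Var(ȳ) = (1 − 0.18415699)·183.8/3078 = 0.81584301·0.0597141 = 0.048717331.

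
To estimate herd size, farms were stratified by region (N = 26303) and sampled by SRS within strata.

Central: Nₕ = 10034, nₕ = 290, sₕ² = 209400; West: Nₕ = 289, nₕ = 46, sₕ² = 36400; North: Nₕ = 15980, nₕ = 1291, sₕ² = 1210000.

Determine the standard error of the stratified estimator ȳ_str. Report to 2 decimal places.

Var(ȳ_str) = Σₕ Wₕ²(1 − fₕ)sₕ²/nₕ with Wₕ = Nₕ/N, N = 26303.
Central: Wₕ = 0.38147740; term = 0.38147740²·(1 − 0.02890173)·209400/290 = 102.04212.
West: Wₕ = 0.01098734; term = 0.01098734²·(1 − 0.15916955)·36400/46 = 0.080322478.
North: Wₕ = 0.60753526; term = 0.60753526²·(1 − 0.08078849)·1210000/1291 = 317.993.
Sum = 420.11544.
SE = √(420.11544) = 20.50.

20.50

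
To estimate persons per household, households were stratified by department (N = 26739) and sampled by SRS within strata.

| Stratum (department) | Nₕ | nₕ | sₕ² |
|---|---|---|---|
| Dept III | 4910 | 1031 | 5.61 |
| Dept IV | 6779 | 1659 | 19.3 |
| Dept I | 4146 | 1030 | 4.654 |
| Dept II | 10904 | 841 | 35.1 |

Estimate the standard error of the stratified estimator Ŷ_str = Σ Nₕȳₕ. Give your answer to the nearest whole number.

Var(Ŷ_str) = Σₕ Nₕ²(1 − fₕ)sₕ²/nₕ.
Dept III: 4910²·(1 − 1031/4910)·5.61/1031 = 103634.77.
Dept IV: 6779²·(1 − 1659/6779)·19.3/1659 = 403781.59.
Dept I: 4146²·(1 − 1030/4146)·4.654/1030 = 58373.522.
Dept II: 10904²·(1 − 841/10904)·35.1/841 = 4.5795672 × 10^6.
Sum = 5.1453571 × 10^6.
SE = √(5.1453571 × 10^6) = 2268.

2268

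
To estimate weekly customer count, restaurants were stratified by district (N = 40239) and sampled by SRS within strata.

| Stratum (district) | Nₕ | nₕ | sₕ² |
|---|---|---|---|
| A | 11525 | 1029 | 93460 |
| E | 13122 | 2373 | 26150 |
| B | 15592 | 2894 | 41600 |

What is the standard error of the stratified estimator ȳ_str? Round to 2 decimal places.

Var(ȳ_str) = Σₕ Wₕ²(1 − fₕ)sₕ²/nₕ with Wₕ = Nₕ/N, N = 40239.
A: Wₕ = 0.28641368; term = 0.28641368²·(1 − 0.08928416)·93460/1029 = 6.7854835.
E: Wₕ = 0.32610154; term = 0.32610154²·(1 − 0.18084134)·26150/2373 = 0.95994797.
B: Wₕ = 0.38748478; term = 0.38748478²·(1 − 0.18560800)·41600/2894 = 1.757671.
Sum = 9.5031025.
SE = √(9.5031025) = 3.08.

3.08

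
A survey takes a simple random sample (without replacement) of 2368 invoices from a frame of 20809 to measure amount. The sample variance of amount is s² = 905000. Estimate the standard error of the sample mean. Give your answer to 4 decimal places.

18.4035

Under SRS without replacement, Var(ȳ) = (1 − f)·s²/n with f = n/N = 2368/20809 = 0.11379691.
Var(ȳ) = (1 − 0.11379691)·905000/2368 = 0.88620309·382.17905 = 338.68826.
SE(ȳ) = √(338.68826) = 18.4035.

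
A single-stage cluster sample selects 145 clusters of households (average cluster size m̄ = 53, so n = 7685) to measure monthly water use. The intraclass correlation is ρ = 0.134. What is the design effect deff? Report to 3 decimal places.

7.968

deff = 1 + (53 − 1)·0.134 = 1 + 6.968 = 7.968.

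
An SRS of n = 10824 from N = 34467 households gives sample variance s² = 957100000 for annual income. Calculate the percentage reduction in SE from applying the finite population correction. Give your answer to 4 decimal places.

f = n/N = 10824/34467 = 0.31403952.
SE_no-fpc = √(s²/n) = 297.36152; SE_fpc = √((1−f)s²/n) = 246.28293.
Ratio = √(1−f) = 0.82822731. Reduction = 100·(1 − 0.82822731) = 17.1773%.

17.1773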